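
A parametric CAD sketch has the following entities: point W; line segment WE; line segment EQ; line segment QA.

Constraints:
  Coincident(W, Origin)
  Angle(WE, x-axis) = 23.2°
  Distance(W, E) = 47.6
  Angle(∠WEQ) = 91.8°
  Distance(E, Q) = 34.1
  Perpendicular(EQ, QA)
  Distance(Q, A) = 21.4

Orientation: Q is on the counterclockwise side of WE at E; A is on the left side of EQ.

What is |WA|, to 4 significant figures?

44.18

∠WEQ = 91.8°, so EQ runs at 23.2° + (180° − 91.8°) = 111.4° from the x-axis; with |EQ| = 34.1, Q = E + 34.1·(cos 111.4°, sin 111.4°) = (31.31, 50.50). EQ is perpendicular to QA; with |QA| = 21.4 on the left of EQ, A = Q + 21.4·(-0.9311, -0.3649) = (11.38, 42.69). Then |WA| = |A − W| = 44.18.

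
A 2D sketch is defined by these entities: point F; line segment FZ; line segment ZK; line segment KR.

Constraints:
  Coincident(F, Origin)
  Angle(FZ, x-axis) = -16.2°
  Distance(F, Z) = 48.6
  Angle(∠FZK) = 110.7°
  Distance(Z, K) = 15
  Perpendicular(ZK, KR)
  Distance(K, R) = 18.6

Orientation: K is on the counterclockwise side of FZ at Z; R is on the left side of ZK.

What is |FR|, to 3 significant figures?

41.9

F is at the origin; FZ runs at -16.2° with length 48.6, so Z = 48.6·(cos -16.2°, sin -16.2°) = (46.7, -13.6). ∠FZK = 110.7°, so ZK runs at -16.2° + (180° − 110.7°) = 53.1° from the x-axis; with |ZK| = 15.0, K = Z + 15.0·(cos 53.1°, sin 53.1°) = (55.7, -1.56). ZK ⟂ KR; with |KR| = 18.6 on the left of ZK, R = K + 18.6·(-0.800, 0.600) = (40.8, 9.60). Then |FR| = |R − F| = 41.9.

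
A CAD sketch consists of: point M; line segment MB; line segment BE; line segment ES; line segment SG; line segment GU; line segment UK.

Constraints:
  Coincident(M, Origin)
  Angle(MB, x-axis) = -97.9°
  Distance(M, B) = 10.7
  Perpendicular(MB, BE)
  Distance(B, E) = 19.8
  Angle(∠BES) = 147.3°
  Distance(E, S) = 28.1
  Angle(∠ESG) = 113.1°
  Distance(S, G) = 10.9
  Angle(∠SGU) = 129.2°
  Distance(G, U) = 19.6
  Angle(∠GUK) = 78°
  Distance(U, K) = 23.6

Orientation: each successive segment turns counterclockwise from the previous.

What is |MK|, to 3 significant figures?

17.6

M is at the origin; MB runs at -97.9° with length 10.7, so B = (-1.47, -10.6). The perpendicularity gives BE at right angles to MB, so BE runs at -7.90°; with |BE| = 19.8, E = (18.1, -13.3). ∠BES = 147.3° gives ES at 24.8° from the x-axis; with |ES| = 28.1, S = (43.6, -1.53). ∠ESG = 113.1° gives SG at 91.7° from the x-axis; with |SG| = 10.9, G = (43.3, 9.36). ∠SGU = 129.2° gives GU at 142° from the x-axis; with |GU| = 19.6, U = (27.8, 21.3). ∠GUK = 78.0° gives UK at -116° from the x-axis; with |UK| = 23.6, K = (17.6, -0.00734). Then |MK| = |K − M| = 17.6.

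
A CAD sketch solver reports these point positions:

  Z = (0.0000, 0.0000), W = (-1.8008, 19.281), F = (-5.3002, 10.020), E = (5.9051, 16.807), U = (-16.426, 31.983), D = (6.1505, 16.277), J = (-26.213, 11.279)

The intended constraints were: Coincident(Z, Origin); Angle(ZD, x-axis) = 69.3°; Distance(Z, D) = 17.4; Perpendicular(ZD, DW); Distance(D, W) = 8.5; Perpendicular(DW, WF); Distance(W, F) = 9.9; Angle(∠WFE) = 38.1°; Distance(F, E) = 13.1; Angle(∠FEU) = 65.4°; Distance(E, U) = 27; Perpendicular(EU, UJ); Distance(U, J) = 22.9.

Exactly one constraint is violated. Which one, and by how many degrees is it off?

Perpendicular(EU, UJ) — off by 8.90°.

Z = (0.00, 0.00) ✓; ZD at 69.30° ✓; |ZD| = 17.40 ✓; ∠(ZD, DW) = 90.00° ✓; |DW| = 8.500 ✓; ∠(DW, WF) = 90.00° ✓; |WF| = 9.900 ✓; ∠WFE = 38.10° ✓; |FE| = 13.10 ✓; ∠FEU = 65.40° ✓; |EU| = 27.00 ✓; ∠(EU, UJ) = 98.90° ✗; |UJ| = 22.90 ✓.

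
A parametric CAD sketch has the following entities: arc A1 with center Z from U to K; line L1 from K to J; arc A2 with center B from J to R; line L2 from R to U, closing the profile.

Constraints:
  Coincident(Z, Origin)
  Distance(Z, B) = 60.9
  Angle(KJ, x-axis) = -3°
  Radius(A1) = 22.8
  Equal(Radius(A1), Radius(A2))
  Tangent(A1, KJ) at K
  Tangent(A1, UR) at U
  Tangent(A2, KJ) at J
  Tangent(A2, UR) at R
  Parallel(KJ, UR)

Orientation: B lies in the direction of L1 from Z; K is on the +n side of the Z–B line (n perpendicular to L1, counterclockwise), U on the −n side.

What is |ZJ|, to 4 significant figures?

65.03

Tangency of A1 to both parallel lines with radius 22.8 puts K and U at Z ± 22.8·n: K = (1.193, 22.77), U = (-1.193, -22.77). Equal radii place J and R the same way about B: J = B + 22.8·n = (62.01, 19.58), R = B − 22.8·n = (59.62, -25.96). Then |ZJ| = |J − Z| = 65.03.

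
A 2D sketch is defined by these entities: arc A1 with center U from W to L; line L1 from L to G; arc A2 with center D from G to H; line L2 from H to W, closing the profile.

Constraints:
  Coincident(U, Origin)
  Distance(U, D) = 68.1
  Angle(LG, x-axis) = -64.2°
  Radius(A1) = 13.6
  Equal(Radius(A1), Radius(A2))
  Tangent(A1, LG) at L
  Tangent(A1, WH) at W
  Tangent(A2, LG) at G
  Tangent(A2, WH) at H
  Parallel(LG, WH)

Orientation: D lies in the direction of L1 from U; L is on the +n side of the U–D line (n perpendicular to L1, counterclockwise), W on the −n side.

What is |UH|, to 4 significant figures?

69.44

Tangency of A1 to both parallel lines with radius 13.6 puts L and W at U ± 13.6·n: L = (12.24, 5.919), W = (-12.24, -5.919). Equal radii place G and H the same way about D: G = D + 13.6·n = (41.88, -55.39), H = D − 13.6·n = (17.39, -67.23). Then |UH| = |H − U| = 69.44.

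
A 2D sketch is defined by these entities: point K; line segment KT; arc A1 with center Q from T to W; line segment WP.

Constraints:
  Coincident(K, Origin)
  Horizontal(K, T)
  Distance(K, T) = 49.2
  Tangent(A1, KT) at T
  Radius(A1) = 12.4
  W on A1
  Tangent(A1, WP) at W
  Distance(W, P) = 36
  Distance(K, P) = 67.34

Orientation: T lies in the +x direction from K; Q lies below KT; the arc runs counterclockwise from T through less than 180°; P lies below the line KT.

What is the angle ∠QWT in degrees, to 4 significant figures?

38.77°

K is at the origin; KT is horizontal with |KT| = 49.2 and T on the +x side, so T = (49.20, 0.000). A1 meets KT tangentially, so QT is at right angles to KT, so Q = T + (0, -12.4) = (49.20, -12.40). Since QW ⟂ WP (tangency), |QP| = √(12.4² + 36.0²) = 38.08 regardless of where W sits on A1. So P lies on both circle(K, 67.34) and circle(Q, 38.08); the below-KT intersection is P = (44.85, -50.23). W is the foot of the tangent from P: W = (37.09, -15.07).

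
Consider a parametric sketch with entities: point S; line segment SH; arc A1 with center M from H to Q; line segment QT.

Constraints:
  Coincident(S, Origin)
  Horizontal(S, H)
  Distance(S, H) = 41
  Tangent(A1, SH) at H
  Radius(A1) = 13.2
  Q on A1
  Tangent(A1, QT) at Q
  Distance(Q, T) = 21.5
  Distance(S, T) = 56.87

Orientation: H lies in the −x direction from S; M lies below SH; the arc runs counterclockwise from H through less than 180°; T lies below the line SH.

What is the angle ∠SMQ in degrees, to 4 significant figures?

168.4°

S is at the origin; S and H share the same y with |SH| = 41.0 and H on the −x side, so H = (-41.00, 0.000). Tangency of A1 to SH means the radius MH is perpendicular to SH, so M = H + (0, -13.2) = (-41.00, -13.20). Since MQ ⟂ QT (tangency), |MT| = √(13.2² + 21.5²) = 25.23 regardless of where Q sits on A1. So T lies on both circle(S, 56.87) and circle(M, 25.23); the below-SH intersection is T = (-41.94, -38.41). Q is the foot of the tangent from T: Q = (-52.50, -19.68).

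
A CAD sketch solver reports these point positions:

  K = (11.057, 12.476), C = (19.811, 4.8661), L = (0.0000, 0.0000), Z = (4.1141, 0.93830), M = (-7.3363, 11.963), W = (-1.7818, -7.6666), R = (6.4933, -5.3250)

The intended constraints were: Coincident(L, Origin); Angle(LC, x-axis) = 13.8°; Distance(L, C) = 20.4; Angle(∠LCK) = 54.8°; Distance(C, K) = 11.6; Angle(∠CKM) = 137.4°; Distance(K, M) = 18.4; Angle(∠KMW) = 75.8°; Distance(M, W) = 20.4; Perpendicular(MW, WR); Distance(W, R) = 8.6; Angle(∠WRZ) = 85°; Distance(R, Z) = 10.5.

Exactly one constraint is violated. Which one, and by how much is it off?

Distance(R, Z) = 10.5 — off by 3.80.

L = (0.00, 0.00) ✓; LC at 13.80° ✓; |LC| = 20.40 ✓; ∠LCK = 54.80° ✓; |CK| = 11.60 ✓; ∠CKM = 137.4° ✓; |KM| = 18.40 ✓; ∠KMW = 75.80° ✓; |MW| = 20.40 ✓; ∠(MW, WR) = 90.00° ✓; |WR| = 8.600 ✓; ∠WRZ = 85.00° ✓; |RZ| = 6.700 ✗.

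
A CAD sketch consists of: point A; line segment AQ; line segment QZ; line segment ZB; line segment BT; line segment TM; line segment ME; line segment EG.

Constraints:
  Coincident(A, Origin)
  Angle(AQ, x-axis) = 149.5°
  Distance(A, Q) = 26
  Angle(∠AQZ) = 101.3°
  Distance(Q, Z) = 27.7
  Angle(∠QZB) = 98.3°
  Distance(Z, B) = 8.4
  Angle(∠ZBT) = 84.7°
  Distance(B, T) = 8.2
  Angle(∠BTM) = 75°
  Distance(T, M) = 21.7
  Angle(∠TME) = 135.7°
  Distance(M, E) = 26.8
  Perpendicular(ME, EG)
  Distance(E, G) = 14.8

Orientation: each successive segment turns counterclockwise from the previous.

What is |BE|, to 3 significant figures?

40.2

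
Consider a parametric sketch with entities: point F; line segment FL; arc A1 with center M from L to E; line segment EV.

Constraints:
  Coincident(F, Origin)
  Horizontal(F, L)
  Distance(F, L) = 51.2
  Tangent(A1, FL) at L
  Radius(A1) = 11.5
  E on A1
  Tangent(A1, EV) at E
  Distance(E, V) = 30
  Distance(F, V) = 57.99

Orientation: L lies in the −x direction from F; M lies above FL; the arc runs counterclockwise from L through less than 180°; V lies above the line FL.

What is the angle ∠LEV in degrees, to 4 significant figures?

134.4°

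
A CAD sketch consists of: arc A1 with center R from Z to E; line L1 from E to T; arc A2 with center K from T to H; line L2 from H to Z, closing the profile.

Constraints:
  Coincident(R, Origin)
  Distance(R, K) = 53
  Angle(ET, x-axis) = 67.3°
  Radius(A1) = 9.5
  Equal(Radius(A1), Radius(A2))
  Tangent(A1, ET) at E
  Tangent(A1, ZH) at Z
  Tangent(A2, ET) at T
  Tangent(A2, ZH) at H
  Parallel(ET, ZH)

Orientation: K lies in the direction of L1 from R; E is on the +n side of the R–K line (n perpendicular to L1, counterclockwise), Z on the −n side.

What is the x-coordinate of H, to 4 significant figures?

29.22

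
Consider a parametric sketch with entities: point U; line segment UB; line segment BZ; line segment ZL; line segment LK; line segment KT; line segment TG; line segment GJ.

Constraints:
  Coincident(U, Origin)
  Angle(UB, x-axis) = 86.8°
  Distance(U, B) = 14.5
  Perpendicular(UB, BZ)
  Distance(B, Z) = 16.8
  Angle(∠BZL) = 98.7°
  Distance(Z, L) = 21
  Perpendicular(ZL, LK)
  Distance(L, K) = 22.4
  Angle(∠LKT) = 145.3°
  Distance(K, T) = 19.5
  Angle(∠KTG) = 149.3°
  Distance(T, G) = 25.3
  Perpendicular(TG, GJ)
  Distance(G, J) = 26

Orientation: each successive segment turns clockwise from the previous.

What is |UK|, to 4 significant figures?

9.887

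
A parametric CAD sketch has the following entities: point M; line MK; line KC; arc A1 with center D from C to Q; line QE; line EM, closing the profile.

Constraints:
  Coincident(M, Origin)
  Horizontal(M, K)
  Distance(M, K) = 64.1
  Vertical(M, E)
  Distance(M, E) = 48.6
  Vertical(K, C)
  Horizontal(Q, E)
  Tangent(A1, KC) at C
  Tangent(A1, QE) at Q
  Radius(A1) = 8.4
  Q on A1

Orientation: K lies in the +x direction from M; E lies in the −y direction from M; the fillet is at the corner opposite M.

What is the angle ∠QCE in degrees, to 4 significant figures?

37.53°

M is at the origin; M and K share the same y with |MK| = 64.1 and K on the +x side, so K = (64.10, 0.000). M and E share the same x with |ME| = 48.6 and E on the −y side, so E = (0.000, -48.60). The virtual corner opposite M is at (64.10, -48.60). A1 meets KC tangentially, so DC is at right angles to KC and A1 meets QE tangentially, so DQ is at right angles to QE, with radius 8.4, so the center D sits 8.4 in from both sides at D = (55.70, -40.20). That places the tangent points at C = (64.10, -40.20) on KC and Q = (55.70, -48.60) on QE. Then cos ∠QCE = CQ·CE / (|CQ||CE|), giving 37.53°.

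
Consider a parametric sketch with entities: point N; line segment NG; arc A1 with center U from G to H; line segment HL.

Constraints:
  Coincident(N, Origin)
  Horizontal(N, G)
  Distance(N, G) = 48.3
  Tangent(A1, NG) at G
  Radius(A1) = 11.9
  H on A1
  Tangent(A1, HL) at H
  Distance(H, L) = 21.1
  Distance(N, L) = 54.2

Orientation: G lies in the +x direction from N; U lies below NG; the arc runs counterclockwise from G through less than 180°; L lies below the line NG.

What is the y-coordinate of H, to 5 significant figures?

-14.504

Checks: N.y = 0.00, G.y = 0.00 ✓; |UH| = 11.90 ✓; ∠(UH, HL) = 90.00° ✓; |HL| = 21.10 ✓; |NL| = 54.20 ✓.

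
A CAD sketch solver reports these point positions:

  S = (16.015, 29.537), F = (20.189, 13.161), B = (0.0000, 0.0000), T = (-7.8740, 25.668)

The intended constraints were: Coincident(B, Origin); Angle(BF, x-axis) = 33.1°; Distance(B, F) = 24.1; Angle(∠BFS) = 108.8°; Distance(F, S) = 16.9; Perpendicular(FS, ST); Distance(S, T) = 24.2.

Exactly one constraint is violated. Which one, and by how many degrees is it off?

Perpendicular(FS, ST) — off by 5.10°.

B = (0.00, 0.00) ✓; BF at 33.10° ✓; |BF| = 24.10 ✓; ∠BFS = 108.8° ✓; |FS| = 16.90 ✓; ∠(FS, ST) = 84.90° ✗; |ST| = 24.20 ✓.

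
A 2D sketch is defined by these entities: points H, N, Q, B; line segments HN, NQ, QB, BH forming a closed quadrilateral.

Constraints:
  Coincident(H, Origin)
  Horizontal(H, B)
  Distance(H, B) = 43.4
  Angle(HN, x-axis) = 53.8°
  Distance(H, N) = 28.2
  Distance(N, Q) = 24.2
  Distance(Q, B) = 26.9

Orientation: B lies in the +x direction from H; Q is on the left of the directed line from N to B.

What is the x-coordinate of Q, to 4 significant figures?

40.52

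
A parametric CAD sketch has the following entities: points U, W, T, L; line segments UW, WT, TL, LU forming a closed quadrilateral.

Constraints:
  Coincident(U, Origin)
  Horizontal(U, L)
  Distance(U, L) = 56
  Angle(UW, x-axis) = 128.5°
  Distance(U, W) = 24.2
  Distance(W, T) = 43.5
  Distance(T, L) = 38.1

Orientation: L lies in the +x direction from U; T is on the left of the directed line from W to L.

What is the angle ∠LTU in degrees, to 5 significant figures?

94.836°

U is at the origin; U and L share the same y with |UL| = 56.0 and L in +x, so L = (56.0, 0). UW runs at 128.5° with |UW| = 24.2, so W = (-15.065, 18.939). T is determined by |WT| = 43.5 and |TL| = 38.1 together: it lies at the intersection of circle(W, 43.5) and circle(L, 38.1). With |WL| = 73.545, the foot of the radical line on WL is 39.768 from W and the perpendicular offset is √(43.5² − 39.768²) = 17.628. Taking the left-of-WL solution: T = (27.902, 25.731).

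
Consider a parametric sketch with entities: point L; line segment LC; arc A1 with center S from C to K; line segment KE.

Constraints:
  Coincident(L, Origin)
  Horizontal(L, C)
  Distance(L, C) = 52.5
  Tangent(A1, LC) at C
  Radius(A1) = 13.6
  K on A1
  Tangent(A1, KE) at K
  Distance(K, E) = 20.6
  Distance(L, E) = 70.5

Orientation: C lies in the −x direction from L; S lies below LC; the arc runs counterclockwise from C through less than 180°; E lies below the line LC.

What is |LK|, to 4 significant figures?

67.83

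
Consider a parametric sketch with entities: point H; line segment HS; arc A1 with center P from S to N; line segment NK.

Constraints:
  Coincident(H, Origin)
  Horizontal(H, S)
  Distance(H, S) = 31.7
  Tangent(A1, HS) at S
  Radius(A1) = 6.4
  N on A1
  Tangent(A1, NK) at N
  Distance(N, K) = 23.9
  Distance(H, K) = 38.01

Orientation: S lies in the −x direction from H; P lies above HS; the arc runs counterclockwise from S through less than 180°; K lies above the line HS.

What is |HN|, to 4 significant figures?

26.00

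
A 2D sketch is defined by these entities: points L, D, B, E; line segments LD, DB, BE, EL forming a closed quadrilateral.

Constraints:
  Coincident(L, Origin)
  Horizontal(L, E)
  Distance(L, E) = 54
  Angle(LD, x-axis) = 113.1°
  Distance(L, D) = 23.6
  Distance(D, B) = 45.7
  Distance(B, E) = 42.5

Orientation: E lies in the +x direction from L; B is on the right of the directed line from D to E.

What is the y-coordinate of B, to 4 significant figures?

-16.99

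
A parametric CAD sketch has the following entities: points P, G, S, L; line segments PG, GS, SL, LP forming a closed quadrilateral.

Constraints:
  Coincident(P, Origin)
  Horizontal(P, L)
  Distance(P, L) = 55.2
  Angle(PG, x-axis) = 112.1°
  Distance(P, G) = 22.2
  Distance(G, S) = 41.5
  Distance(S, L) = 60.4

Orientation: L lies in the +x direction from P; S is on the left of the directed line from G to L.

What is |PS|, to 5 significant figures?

54.106

P is at the origin; PL is horizontal with |PL| = 55.2 and L in +x, so L = (55.2, 0). PG runs at 112.1° with |PG| = 22.2, so G = (-8.3522, 20.569). S is determined by |GS| = 41.5 and |SL| = 60.4 together: it lies at the intersection of circle(G, 41.5) and circle(L, 60.4). With |GL| = 66.798, the foot of the radical line on GL is 18.983 from G and the perpendicular offset is √(41.5² − 18.983²) = 36.904. Taking the left-of-GL solution: S = (21.072, 49.834).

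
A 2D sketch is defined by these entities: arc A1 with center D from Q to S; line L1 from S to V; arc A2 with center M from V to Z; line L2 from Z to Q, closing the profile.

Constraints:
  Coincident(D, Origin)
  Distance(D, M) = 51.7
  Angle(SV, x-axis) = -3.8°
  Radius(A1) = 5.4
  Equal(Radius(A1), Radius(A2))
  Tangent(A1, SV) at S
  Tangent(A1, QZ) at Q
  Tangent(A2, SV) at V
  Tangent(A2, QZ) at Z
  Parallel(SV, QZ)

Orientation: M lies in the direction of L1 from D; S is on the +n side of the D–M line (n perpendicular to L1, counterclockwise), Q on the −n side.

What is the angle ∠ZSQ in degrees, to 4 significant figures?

78.20°

The slot axis is L1's direction at -3.8°, so u = (cos -3.8°, sin -3.8°) = (0.9978, -0.06627) and n = (−sin -3.8°, cos -3.8°) = (0.06627, 0.9978). D is at the origin and M lies 51.7 along u from D, so M = 51.7·u = (51.59, -3.426). Tangency of A1 to both parallel lines with radius 5.4 puts S and Q at D ± 5.4·n: S = (0.3579, 5.388), Q = (-0.3579, -5.388). Equal radii place V and Z the same way about M: V = M + 5.4·n = (51.94, 1.962), Z = M − 5.4·n = (51.23, -8.814). Then cos ∠ZSQ = SZ·SQ / (|SZ||SQ|), giving 78.20°.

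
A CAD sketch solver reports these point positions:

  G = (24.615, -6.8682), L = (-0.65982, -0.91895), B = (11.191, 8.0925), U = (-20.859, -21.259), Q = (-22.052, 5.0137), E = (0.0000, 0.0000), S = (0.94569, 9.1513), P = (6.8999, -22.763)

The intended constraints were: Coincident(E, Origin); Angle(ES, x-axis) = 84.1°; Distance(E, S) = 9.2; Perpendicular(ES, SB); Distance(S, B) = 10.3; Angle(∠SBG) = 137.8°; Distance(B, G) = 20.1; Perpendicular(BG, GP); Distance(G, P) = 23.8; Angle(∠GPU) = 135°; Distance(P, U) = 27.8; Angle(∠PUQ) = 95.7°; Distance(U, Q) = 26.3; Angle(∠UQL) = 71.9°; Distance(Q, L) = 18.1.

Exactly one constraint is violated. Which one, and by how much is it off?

Distance(Q, L) = 18.1 — off by 4.10.

E = (0.00, 0.00) ✓; ES at 84.10° ✓; |ES| = 9.200 ✓; ∠(ES, SB) = 90.00° ✓; |SB| = 10.30 ✓; ∠SBG = 137.8° ✓; |BG| = 20.10 ✓; ∠(BG, GP) = 90.00° ✓; |GP| = 23.80 ✓; ∠GPU = 135.0° ✓; |PU| = 27.80 ✓; ∠PUQ = 95.70° ✓; |UQ| = 26.30 ✓; ∠UQL = 71.90° ✓; |QL| = 22.20 ✗.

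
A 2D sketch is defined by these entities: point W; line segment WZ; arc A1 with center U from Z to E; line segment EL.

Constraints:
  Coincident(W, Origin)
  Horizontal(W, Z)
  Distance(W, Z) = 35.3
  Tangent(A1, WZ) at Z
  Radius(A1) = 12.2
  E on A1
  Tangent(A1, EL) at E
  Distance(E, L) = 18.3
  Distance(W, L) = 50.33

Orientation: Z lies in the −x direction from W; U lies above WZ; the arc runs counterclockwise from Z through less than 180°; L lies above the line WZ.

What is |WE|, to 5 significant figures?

32.398

Checks: |UE| = 12.20 ✓; ∠(UE, EL) = 90.00° ✓; |EL| = 18.30 ✓; |WL| = 50.33 ✓.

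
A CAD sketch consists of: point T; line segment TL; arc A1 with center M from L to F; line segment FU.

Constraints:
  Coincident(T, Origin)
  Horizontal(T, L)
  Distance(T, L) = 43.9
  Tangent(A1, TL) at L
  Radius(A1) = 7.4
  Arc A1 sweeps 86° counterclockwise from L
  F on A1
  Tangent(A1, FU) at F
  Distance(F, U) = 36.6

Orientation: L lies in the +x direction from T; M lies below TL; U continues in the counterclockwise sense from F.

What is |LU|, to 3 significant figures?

44.5

T is at the origin; TL is horizontal with |TL| = 43.9 and L on the +x side, so L = (43.9, 0.00). The tangent condition forces ML to be normal to TL, so M = L + (0, -7.4) = (43.9, -7.40). On A1, L sits at bearing 90° from M; an 86° counterclockwise sweep puts F at bearing 176°, so F = M + 7.4·(cos 176°, sin 176°) = (36.5, -6.88). A1 meets FU tangentially, so MF is at right angles to FU, so FU runs along (−sin 176°, cos 176°); with |FU| = 36.6, U = (34.0, -43.4). Then |LU| = |U − L| = 44.5.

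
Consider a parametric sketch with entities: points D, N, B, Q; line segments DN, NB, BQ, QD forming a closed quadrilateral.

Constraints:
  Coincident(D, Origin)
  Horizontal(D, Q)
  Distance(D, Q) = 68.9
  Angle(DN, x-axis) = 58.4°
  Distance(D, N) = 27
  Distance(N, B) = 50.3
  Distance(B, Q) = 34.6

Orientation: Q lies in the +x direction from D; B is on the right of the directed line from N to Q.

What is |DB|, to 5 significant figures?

45.128

D is at the origin; DQ is horizontal with |DQ| = 68.9 and Q in +x, so Q = (68.9, 0). DN runs at 58.4° with |DN| = 27.0, so N = (14.148, 22.997). B is determined by |NB| = 50.3 and |BQ| = 34.6 together: it lies at the intersection of circle(N, 50.3) and circle(Q, 34.6). With |NQ| = 59.386, the foot of the radical line on NQ is 40.916 from N and the perpendicular offset is √(50.3² − 40.916²) = 29.258. Taking the right-of-NQ solution: B = (40.541, -19.822).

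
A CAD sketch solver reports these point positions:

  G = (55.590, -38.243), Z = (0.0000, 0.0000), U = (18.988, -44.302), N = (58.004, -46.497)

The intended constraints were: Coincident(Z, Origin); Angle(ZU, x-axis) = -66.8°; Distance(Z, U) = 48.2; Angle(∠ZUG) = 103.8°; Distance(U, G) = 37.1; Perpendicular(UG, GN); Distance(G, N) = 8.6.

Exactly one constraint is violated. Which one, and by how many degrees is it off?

Perpendicular(UG, GN) — off by 6.90°.

Z = (0.00, 0.00) ✓; ZU at -66.80° ✓; |ZU| = 48.20 ✓; ∠ZUG = 103.8° ✓; |UG| = 37.10 ✓; ∠(UG, GN) = 83.10° ✗; |GN| = 8.600 ✓.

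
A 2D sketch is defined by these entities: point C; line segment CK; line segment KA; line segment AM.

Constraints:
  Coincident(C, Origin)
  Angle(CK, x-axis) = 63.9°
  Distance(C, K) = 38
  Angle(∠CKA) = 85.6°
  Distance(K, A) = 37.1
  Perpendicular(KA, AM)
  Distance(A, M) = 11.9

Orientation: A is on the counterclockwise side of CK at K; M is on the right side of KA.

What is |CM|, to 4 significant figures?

60.39

C is at the origin; CK runs at 63.9° with length 38.0, so K = 38.0·(cos 63.9°, sin 63.9°) = (16.72, 34.13). ∠CKA = 85.6°, so KA runs at 63.9° + (180° − 85.6°) = 158.3° from the x-axis; with |KA| = 37.1, A = K + 37.1·(cos 158.3°, sin 158.3°) = (-17.75, 47.84). KA ⟂ AM; with |AM| = 11.9 on the right of KA, M = A + 11.9·(0.3697, 0.9291) = (-13.35, 58.90). Then |CM| = |M − C| = 60.39.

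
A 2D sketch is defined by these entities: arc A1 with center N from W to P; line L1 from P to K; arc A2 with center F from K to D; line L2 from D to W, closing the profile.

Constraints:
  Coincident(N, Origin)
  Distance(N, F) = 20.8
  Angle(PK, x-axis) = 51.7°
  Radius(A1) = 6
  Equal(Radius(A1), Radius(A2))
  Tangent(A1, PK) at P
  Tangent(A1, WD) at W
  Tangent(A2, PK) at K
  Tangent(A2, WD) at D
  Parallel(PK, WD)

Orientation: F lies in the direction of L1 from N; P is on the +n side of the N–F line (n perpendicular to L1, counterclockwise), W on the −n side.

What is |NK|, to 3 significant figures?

21.6

The slot axis is L1's direction at 51.7°, so u = (cos 51.7°, sin 51.7°) = (0.620, 0.785) and n = (−sin 51.7°, cos 51.7°) = (-0.785, 0.620). N is at the origin and F lies 20.8 along u from N, so F = 20.8·u = (12.9, 16.3). Tangency of A1 to both parallel lines with radius 6.0 puts P and W at N ± 6.0·n: P = (-4.71, 3.72), W = (4.71, -3.72). Equal radii place K and D the same way about F: K = F + 6.0·n = (8.18, 20.0), D = F − 6.0·n = (17.6, 12.6). Then |NK| = |K − N| = 21.6.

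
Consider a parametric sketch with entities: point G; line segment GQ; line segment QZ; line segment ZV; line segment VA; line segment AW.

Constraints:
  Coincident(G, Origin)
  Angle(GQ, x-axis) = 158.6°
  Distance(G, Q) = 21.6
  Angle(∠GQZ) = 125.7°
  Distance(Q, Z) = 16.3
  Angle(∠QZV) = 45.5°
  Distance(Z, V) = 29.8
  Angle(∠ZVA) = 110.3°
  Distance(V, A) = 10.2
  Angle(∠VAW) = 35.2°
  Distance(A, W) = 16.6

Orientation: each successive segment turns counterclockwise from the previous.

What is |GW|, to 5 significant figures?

15.443

G is at the origin; GQ runs at 158.6° with length 21.6, so Q = (-20.111, 7.8813). ∠GQZ = 125.7° gives QZ at -147.10° from the x-axis; with |QZ| = 16.3, Z = (-33.797, -0.97240). ∠QZV = 45.5° gives ZV at -12.600° from the x-axis; with |ZV| = 29.8, V = (-4.7143, -7.4731). ∠ZVA = 110.3° gives VA at 57.100° from the x-axis; with |VA| = 10.2, A = (0.82609, 1.0910). ∠VAW = 35.2° gives AW at -158.10° from the x-axis; with |AW| = 16.6, W = (-14.576, -5.1005). Then |GW| = |W − G| = 15.443.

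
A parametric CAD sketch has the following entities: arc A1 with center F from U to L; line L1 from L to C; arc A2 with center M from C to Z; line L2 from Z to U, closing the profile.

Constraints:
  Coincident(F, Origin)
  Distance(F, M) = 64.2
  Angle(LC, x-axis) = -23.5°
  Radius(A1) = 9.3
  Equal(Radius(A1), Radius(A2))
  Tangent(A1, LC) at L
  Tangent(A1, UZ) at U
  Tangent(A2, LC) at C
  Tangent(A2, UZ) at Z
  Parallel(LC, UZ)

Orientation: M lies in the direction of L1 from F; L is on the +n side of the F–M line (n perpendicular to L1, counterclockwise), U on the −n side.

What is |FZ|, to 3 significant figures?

64.9

Tangency of A1 to both parallel lines with radius 9.3 puts L and U at F ± 9.3·n: L = (3.71, 8.53), U = (-3.71, -8.53). Equal radii place C and Z the same way about M: C = M + 9.3·n = (62.6, -17.1), Z = M − 9.3·n = (55.2, -34.1). Then |FZ| = |Z − F| = 64.9.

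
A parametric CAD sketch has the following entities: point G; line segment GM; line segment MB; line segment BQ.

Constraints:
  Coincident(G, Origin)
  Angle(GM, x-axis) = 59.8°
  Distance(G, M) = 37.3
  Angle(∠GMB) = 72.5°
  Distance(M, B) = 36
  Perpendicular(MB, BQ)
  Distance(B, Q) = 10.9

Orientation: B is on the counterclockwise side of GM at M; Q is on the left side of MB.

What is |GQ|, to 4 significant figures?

34.97

∠GMB = 72.5°, so MB runs at 59.8° + (180° − 72.5°) = 167.3° from the x-axis; with |MB| = 36.0, B = M + 36.0·(cos 167.3°, sin 167.3°) = (-16.36, 40.15). MB is perpendicular to BQ; with |BQ| = 10.9 on the left of MB, Q = B + 10.9·(-0.2198, -0.9755) = (-18.75, 29.52). Then |GQ| = |Q − G| = 34.97.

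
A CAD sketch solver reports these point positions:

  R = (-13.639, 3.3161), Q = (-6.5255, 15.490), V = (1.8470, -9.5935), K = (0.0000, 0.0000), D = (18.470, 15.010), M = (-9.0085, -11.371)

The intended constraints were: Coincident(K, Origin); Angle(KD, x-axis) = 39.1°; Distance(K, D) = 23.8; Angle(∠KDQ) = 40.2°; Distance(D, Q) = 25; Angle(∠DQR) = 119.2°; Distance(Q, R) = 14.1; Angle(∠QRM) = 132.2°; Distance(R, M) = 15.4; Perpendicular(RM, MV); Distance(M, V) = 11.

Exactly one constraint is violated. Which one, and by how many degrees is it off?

Perpendicular(RM, MV) — off by 8.20°.

K = (0.00, 0.00) ✓; KD at 39.10° ✓; |KD| = 23.80 ✓; ∠KDQ = 40.20° ✓; |DQ| = 25.00 ✓; ∠DQR = 119.2° ✓; |QR| = 14.10 ✓; ∠QRM = 132.2° ✓; |RM| = 15.40 ✓; ∠(RM, MV) = 81.80° ✗; |MV| = 11.00 ✓.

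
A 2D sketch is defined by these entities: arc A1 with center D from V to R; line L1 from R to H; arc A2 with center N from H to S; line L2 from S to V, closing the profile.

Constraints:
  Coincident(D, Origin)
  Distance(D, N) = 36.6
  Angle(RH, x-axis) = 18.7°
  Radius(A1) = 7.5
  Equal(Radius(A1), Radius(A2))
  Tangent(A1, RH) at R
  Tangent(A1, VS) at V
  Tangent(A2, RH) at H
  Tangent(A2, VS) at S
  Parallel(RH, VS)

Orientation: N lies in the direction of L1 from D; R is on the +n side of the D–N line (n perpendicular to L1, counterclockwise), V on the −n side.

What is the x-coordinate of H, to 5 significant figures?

32.263

Tangency of A1 to both parallel lines with radius 7.5 puts R and V at D ± 7.5·n: R = (-2.4046, 7.1041), V = (2.4046, -7.1041). Equal radii place H and S the same way about N: H = N + 7.5·n = (32.263, 18.839), S = N − 7.5·n = (37.072, 4.6304). So H.x = 32.263.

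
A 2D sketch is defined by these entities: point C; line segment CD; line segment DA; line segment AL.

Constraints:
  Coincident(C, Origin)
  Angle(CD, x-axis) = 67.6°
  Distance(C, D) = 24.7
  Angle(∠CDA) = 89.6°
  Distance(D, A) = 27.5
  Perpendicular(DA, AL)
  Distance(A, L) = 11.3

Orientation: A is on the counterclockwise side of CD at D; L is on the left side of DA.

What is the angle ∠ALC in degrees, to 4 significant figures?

116.1°

∠CDA = 89.6°, so DA runs at 67.6° + (180° − 89.6°) = 158.0° from the x-axis; with |DA| = 27.5, A = D + 27.5·(cos 158.0°, sin 158.0°) = (-16.09, 33.14). DA is perpendicular to AL; with |AL| = 11.3 on the left of DA, L = A + 11.3·(-0.3746, -0.9272) = (-20.32, 22.66). Then cos ∠ALC = LA·LC / (|LA||LC|), giving 116.1°.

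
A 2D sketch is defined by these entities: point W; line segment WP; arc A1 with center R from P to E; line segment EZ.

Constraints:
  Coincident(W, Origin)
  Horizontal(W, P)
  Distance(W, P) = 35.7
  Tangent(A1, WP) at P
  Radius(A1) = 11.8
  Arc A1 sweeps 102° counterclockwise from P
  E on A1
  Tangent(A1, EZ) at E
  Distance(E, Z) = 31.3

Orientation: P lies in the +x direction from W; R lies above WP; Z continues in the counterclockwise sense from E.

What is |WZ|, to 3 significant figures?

60.6

On A1, P sits at bearing -90° from R; a 102° counterclockwise sweep puts E at bearing 12°, so E = R + 11.8·(cos 12°, sin 12°) = (47.2, 14.3). Since A1 is tangent to EZ there, RE ⟂ EZ, so EZ runs along (−sin 12°, cos 12°); with |EZ| = 31.3, Z = (40.7, 44.9). Then |WZ| = |Z − W| = 60.6.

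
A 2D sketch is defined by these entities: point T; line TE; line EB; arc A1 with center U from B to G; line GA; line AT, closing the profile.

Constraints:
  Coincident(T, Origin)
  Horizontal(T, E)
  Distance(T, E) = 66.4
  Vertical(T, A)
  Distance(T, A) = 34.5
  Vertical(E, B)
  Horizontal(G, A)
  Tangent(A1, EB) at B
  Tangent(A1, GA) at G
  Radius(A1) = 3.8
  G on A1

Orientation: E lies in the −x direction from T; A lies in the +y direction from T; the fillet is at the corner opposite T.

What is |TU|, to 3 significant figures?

69.7

T is at the origin; T and E share the same y with |TE| = 66.4 and E on the −x side, so E = (-66.4, 0.00). T and A share the same x with |TA| = 34.5 and A on the +y side, so A = (0.00, 34.5). The virtual corner opposite T is at (-66.4, 34.5). The tangent condition forces UB to be normal to EB and A1 meets GA tangentially, so UG is at right angles to GA, with radius 3.8, so the center U sits 3.8 in from both sides at U = (-62.6, 30.7). Then |TU| = |U − T| = 69.7.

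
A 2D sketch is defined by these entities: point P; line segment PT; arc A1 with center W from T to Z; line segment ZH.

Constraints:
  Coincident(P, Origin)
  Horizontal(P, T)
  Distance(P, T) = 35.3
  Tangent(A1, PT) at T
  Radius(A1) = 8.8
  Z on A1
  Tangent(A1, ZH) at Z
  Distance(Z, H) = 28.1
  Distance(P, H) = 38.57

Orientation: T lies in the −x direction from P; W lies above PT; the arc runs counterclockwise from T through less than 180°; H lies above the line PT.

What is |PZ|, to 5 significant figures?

27.586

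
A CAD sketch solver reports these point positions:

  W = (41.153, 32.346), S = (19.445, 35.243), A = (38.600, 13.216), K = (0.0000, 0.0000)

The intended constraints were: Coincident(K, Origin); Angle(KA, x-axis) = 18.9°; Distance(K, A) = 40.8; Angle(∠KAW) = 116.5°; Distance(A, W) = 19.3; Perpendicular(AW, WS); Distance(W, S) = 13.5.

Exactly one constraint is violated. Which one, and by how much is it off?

Distance(W, S) = 13.5 — off by 8.40.

K = (0.00, 0.00) ✓; KA at 18.90° ✓; |KA| = 40.80 ✓; ∠KAW = 116.5° ✓; |AW| = 19.30 ✓; ∠(AW, WS) = 90.00° ✓; |WS| = 21.90 ✗.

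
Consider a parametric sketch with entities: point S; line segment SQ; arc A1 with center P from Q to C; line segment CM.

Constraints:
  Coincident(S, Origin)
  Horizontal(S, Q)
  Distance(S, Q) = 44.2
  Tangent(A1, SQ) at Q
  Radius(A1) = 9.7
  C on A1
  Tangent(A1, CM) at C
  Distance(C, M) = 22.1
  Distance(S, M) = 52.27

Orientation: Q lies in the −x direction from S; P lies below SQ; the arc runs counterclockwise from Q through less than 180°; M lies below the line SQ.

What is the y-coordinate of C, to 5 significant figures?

-15.040

S is at the origin; S and Q share the same y with |SQ| = 44.2 and Q on the −x side, so Q = (-44.200, 0.0000). Tangency of A1 to SQ means the radius PQ is perpendicular to SQ, so P = Q + (0, -9.7) = (-44.200, -9.7000). Since PC ⟂ CM (tangency), |PM| = √(9.7² + 22.1²) = 24.135 regardless of where C sits on A1. So M lies on both circle(S, 52.27) and circle(P, 24.135); the below-SQ intersection is M = (-40.132, -33.490). C is the foot of the tangent from M: C = (-52.298, -15.040).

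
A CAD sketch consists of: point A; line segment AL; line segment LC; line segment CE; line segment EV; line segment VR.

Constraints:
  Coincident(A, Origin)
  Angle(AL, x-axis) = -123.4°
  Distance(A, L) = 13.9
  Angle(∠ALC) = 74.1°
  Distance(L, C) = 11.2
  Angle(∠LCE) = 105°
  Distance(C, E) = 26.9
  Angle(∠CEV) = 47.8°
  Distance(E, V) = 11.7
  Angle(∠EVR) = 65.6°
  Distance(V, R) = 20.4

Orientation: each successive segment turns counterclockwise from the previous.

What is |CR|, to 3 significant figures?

14.9

∠CEV = 47.8° gives EV at -170° from the x-axis; with |EV| = 11.7, V = (5.95, 5.74). ∠EVR = 65.6° gives VR at -55.9° from the x-axis; with |VR| = 20.4, R = (17.4, -11.1). Then |CR| = |R − C| = 14.9.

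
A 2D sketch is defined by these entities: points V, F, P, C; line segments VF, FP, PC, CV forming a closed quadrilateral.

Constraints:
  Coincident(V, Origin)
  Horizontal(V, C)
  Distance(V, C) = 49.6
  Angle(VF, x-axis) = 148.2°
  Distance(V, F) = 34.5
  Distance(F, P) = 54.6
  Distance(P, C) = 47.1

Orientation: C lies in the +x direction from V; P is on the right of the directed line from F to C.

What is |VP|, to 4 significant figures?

23.18

Checks: |FP| = 54.60 ✓; |PC| = 47.10 ✓.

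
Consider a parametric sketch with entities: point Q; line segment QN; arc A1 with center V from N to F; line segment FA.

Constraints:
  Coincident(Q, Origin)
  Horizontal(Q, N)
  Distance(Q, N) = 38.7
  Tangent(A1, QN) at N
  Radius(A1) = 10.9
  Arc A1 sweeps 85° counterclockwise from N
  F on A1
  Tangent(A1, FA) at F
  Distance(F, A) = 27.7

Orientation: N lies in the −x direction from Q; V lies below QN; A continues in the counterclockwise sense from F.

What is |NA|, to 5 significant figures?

39.822

On A1, N sits at bearing 90° from V; an 85° counterclockwise sweep puts F at bearing 175°, so F = V + 10.9·(cos 175°, sin 175°) = (-49.559, -9.9500). Tangency of A1 to FA means the radius VF is perpendicular to FA, so FA runs along (−sin 175°, cos 175°); with |FA| = 27.7, A = (-51.973, -37.545). Then |NA| = |A − N| = 39.822.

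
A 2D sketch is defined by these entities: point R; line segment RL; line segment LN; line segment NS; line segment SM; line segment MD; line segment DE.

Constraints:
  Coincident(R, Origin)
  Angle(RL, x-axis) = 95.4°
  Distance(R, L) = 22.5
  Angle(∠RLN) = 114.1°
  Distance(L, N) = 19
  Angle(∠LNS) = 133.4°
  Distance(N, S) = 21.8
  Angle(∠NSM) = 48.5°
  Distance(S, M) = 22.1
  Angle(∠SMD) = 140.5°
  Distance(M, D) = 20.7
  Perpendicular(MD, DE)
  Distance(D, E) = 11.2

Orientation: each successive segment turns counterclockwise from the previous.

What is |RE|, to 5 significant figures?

27.951

R is at the origin; RL runs at 95.4° with length 22.5, so L = (-2.1174, 22.400). ∠RLN = 114.1° gives LN at 161.30° from the x-axis; with |LN| = 19.0, N = (-20.114, 28.492). ∠LNS = 133.4° gives NS at -152.10° from the x-axis; with |NS| = 21.8, S = (-39.381, 18.291). ∠NSM = 48.5° gives SM at -20.600° from the x-axis; with |SM| = 22.1, M = (-18.694, 10.515). ∠SMD = 140.5° gives MD at 18.900° from the x-axis; with |MD| = 20.7, D = (0.89036, 17.220). MD is perpendicular to DE, so DE runs at 108.90°; with |DE| = 11.2, E = (-2.7375, 27.816). Then |RE| = |E − R| = 27.951.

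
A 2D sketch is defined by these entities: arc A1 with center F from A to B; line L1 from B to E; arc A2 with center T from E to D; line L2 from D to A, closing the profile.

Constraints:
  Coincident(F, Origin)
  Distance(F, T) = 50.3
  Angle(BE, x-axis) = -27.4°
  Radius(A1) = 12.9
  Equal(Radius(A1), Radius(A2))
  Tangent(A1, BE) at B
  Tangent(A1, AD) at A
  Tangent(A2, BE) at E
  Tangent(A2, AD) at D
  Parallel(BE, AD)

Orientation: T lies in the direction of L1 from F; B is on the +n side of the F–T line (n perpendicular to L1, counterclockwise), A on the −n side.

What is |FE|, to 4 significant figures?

51.93

The slot axis is L1's direction at -27.4°, so u = (cos -27.4°, sin -27.4°) = (0.8878, -0.4602) and n = (−sin -27.4°, cos -27.4°) = (0.4602, 0.8878). F is at the origin and T lies 50.3 along u from F, so T = 50.3·u = (44.66, -23.15). Tangency of A1 to both parallel lines with radius 12.9 puts B and A at F ± 12.9·n: B = (5.937, 11.45), A = (-5.937, -11.45). Equal radii place E and D the same way about T: E = T + 12.9·n = (50.59, -11.70), D = T − 12.9·n = (38.72, -34.60). Then |FE| = |E − F| = 51.93.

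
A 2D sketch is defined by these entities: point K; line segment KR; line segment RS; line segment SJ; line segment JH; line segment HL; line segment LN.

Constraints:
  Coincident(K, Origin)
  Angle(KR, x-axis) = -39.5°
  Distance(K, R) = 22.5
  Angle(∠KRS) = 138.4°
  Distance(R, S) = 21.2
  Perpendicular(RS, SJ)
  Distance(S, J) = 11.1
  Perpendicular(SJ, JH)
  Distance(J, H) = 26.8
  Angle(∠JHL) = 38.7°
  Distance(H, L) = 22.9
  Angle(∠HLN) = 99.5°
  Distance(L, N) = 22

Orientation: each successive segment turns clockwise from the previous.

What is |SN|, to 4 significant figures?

13.67

∠JHL = 38.7° gives HL at -42.40° from the x-axis; with |HL| = 22.9, L = (22.44, -25.94). ∠HLN = 99.5° gives LN at -122.9° from the x-axis; with |LN| = 22.0, N = (10.49, -44.41). Then |SN| = |N − S| = 13.67.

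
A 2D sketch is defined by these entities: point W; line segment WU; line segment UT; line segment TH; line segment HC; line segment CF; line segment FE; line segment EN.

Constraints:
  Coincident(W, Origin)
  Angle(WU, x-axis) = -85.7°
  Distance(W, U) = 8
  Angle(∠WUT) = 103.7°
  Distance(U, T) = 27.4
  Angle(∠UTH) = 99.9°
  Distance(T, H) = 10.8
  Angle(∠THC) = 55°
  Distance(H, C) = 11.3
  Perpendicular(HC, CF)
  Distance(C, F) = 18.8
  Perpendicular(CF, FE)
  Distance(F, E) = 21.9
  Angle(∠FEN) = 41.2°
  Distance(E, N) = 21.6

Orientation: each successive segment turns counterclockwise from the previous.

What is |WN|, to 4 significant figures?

28.21

The perpendicularity gives FE at right angles to CF, so FE runs at 15.70°; with |FE| = 21.9, E = (46.49, -17.49). ∠FEN = 41.2° gives EN at 154.5° from the x-axis; with |EN| = 21.6, N = (27.00, -8.191). Then |WN| = |N − W| = 28.21.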